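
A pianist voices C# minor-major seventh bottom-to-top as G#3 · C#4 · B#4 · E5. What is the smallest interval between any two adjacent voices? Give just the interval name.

Adjacent intervals: G#3→C#4 = perfect fourth; C#4→B#4 = major seventh; B#4→E5 = diminished fourth.
The smallest is B#4 to E5, a diminished fourth (4 semitones).

diminished fourth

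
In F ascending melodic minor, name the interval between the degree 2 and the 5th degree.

perfect 4th

Spelling F ascending melodic minor: F G Ab Bb C D E.
Degree 2 = G; 5th degree = C.
From G to C is 5 semitones, exactly the perfect fourth.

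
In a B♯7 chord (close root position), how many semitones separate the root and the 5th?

7

B♯7 is spelled B♯, D𝄪, F𝄪, A♯.
B♯ to F𝄪 is a perfect fifth: 7 semitones.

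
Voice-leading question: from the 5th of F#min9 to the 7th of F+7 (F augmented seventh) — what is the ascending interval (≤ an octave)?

diminished third

F#min9 has C# as its 5th, and F+7 (F augmented seventh) has Eb as its 7th.
C# up to Eb is 2 semitones, a whole step narrower than a major third, so the interval is diminished.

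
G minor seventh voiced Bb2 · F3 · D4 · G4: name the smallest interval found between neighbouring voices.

Adjacent intervals: Bb2→F3 = perfect fifth; F3→D4 = major sixth; D4→G4 = perfect fourth.
The smallest is D4 to G4, a perfect fourth (5 semitones).

perfect 4th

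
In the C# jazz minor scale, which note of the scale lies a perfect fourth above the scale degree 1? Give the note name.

F#

The scale is C# D# E F# G# A# B#.
The scale degree 1 is C#; a perfect fourth above that is F# — scale degree 4.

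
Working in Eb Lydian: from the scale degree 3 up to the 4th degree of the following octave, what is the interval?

Spelling Eb Lydian: Eb F G A Bb C D.
The scale degree 3 is G and the degree 4 (up an octave) is A.
G up to A spans 9 letter names and 14 semitones — a major ninth.

major 9th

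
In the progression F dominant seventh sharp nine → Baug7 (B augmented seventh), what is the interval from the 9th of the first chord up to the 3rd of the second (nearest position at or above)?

The 9th of F dominant seventh sharp nine is G#; the 3rd of Baug7 (B augmented seventh) is D#.
G# up to D# spans 5 letter names and 7 semitones — a perfect fifth.

perfect fifth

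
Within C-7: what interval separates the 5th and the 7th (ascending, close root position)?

C-7 (C minor seventh): C-E♭-G-B♭.
The 5th is G and the 7th is B♭.
From G to B♭: 3 semitones over a third = minor.

minor third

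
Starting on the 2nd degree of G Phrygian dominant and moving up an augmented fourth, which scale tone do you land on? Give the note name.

The scale is G Ab B C D Eb F.
The 2nd degree is Ab; an augmented fourth above that is D — scale degree 5.

D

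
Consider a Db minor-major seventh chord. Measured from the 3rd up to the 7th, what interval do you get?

Spelling the chord: Db Fb Ab C.
That puts Fb below C.
From Fb to C: 8 semitones over a fifth = augmented.

augmented fifth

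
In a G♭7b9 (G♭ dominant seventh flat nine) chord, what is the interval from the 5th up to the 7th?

G♭7b9 (G♭ dominant seventh flat nine): G♭, B♭, D♭, F♭, A𝄫.
That puts D♭ below F♭.
3 letter names make it a third; at 3 semitones (a half step narrower than major) the quality is minor.

minor third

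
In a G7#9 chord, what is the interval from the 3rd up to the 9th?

major 7th

G7#9 (G dominant seventh sharp nine): G B D F A#.
The 3rd is B and the 9th is A#.
B up to A# spans 7 letter names and 11 semitones — a major seventh.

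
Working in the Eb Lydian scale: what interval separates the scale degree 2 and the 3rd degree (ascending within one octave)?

major second

Spelling the Eb Lydian scale: Eb F G A Bb C D.
The scale degree 2 is F and the 3rd scale degree is G.
From F to G is 2 semitones, exactly the major second.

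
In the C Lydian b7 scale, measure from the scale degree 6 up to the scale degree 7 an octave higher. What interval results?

Spelling the C Lydian b7 scale: C D E F# G A Bb.
So we need the interval from A up to Bb.
9 letter names make it a ninth; at 13 semitones (a half step narrower than major) the quality is minor.

minor ninth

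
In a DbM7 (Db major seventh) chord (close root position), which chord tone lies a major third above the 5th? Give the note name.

C

Dbmaj7: Db F Ab C.
The 5th is Ab. A major third above Ab is C.
C is the chord's 7th.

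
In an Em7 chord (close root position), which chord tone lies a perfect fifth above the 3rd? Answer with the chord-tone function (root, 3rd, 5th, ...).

7th

E-7 (E minor seventh) is spelled E G B D.
The 3rd is G. A perfect fifth above G is D.
D is the chord's 7th.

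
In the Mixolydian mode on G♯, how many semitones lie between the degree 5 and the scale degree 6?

2

The scale is G♯ A♯ B♯ C♯ D♯ E♯ F♯.
D♯ up to E♯ is a major second — 2 semitones.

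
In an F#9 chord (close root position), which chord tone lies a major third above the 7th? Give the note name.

The chord tones of F#9 are F#–A#–C#–E–G#.
The 7th is E. A major third above E is G#.
G# is the chord's 9th.

G#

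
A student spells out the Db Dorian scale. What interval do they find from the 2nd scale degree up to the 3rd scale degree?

Db dorian: Db Eb Fb Gb Ab Bb Cb.
So we need the interval from Eb up to Fb.
2 letter names make it a second; at 1 semitone (a half step narrower than major) the quality is minor.

m2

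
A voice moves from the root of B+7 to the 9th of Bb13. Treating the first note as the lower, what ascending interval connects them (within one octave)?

The root of B+7 is B; the 9th of Bb13 is C.
2 letter names make it a second; at 1 semitone (a half step narrower than major) the quality is minor.

m2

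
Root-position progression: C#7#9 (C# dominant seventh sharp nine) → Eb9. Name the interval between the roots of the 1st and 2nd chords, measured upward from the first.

The roots are C# and Eb.
From C# to Eb: 2 semitones over a third = diminished.

diminished third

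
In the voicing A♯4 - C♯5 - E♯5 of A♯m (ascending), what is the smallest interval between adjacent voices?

Adjacent intervals: A♯4→C♯5 = minor third; C♯5→E♯5 = major third.
The smallest is A♯4 to C♯5, a minor third (3 semitones).

minor 3rd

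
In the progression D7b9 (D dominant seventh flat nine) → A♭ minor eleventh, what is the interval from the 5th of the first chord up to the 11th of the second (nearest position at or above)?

diminished fourth

D7b9 (D dominant seventh flat nine) has A as its 5th, and A♭ minor eleventh has D♭ as its 11th.
4 letter names make it a fourth; at 4 semitones (a half step narrower than perfect) the quality is diminished.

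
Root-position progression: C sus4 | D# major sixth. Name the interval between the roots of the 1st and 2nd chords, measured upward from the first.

augmented 2nd

The roots are C and D#.
From C to D#: 3 semitones over a second = augmented.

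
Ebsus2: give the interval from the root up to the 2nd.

Ebsus2: Eb-F-Bb.
The root is Eb and the 2nd is F.
Counting 2 letters and 2 half steps from Eb gives a major second.

major second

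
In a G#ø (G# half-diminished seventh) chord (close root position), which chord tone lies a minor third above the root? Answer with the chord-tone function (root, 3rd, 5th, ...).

3rd

Spelling the chord: G# B D F#.
The root is G#. A minor third above G# is B.
B is the chord's 3rd.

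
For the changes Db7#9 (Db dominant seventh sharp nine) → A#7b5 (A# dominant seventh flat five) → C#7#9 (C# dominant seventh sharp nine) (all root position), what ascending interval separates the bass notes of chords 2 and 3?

minor third

The roots are A# and C#.
From A# to C#: 3 semitones over a third = minor.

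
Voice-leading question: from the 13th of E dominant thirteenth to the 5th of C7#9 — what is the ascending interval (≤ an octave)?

diminished 5th

The 13th of E dominant thirteenth is C#; the 5th of C7#9 is G.
C# up to G is 6 semitones, a half step narrower than a perfect fifth, so the interval is diminished.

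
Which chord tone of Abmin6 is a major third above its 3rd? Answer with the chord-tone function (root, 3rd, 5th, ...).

The chord tones of Abm6 are Ab Cb Eb F.
The 3rd is Cb. A major third above Cb is Eb.
Eb is the chord's 5th.

5th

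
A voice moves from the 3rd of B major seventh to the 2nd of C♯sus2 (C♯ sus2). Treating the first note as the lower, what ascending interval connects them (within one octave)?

P1

B major seventh has D♯ as its 3rd, and C♯sus2 (C♯ sus2) has D♯ as its 2nd.
From D♯ to D♯ is 0 semitones, exactly the perfect unison.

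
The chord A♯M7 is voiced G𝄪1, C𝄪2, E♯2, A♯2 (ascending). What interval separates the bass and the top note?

minor 9th

The outer voices are G𝄪1 and A♯2.
9 letter names make it a ninth; at 13 semitones (a half step narrower than major) the quality is minor.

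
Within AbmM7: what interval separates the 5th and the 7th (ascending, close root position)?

Spelling the chord: Ab–Cb–Eb–G.
That puts Eb below G.
From Eb to G is 4 semitones, exactly the major third.

major third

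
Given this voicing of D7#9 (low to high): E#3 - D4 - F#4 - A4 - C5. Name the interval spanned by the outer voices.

The outer voices are E#3 and C5.
13 letter names make it a thirteenth; at 19 semitones (a whole step narrower than major) the quality is diminished.

diminished 13th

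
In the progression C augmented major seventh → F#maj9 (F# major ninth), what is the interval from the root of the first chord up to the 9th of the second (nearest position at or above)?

C augmented major seventh has C as its root, and F#maj9 (F# major ninth) has G# as its 9th.
From C to G#: 8 semitones over a fifth = augmented.

A5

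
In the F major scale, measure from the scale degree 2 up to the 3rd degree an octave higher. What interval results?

major ninth

F major: F G A B♭ C D E.
That puts G below A.
From G to A is 14 semitones, exactly the major ninth.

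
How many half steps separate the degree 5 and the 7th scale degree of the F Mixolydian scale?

3

The scale is F G A Bb C D Eb.
C up to Eb is a minor third — 3 semitones.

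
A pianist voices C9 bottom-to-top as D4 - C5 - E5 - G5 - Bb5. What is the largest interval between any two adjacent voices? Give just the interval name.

minor 7th

Adjacent intervals: D4→C5 = minor seventh; C5→E5 = major third; E5→G5 = minor third; G5→Bb5 = minor third.
The largest is D4 to C5, a minor seventh (10 semitones).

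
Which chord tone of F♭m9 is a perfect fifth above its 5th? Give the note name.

Gb

Spelling the chord: F♭-A𝄫-C♭-E𝄫-G♭.
The 5th is C♭. A perfect fifth above C♭ is G♭.
G♭ is the chord's 9th.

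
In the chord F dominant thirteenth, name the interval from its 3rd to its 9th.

minor seventh

F13 (F dominant thirteenth): F-A-C-Eb-G-D.
That puts A below G.
7 letter names make it a seventh; at 10 semitones (a half step narrower than major) the quality is minor.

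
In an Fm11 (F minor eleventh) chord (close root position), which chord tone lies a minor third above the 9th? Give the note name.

Bb

Fm11: F–Ab–C–Eb–G–Bb.
The 9th is G. A minor third above G is Bb.
Bb is the chord's 11th.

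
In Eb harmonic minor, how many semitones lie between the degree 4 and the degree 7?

The scale is Eb F Gb Ab Bb Cb D.
Ab up to D is an augmented fourth — 6 semitones.

6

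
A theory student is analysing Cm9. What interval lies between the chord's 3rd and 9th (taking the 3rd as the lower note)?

Cm9: C–E♭–G–B♭–D.
That puts E♭ below D.
Counting 7 letters and 11 half steps from E♭ gives a major seventh.

major seventh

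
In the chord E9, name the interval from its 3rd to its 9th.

minor seventh

E9: E G# B D F#.
3rd = G#; 9th = F#.
G# up to F# is 10 semitones, a half step narrower than a major seventh, so the interval is minor.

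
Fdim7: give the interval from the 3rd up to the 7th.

F°7 is spelled F, A♭, C♭, E𝄫.
The 3rd is A♭ and the 7th is E𝄫.
From A♭ to E𝄫: 6 semitones over a fifth = diminished.

diminished 5th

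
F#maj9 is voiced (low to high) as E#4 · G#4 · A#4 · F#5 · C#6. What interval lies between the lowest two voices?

minor 3rd

Those voices are E#4 and G#4.
3 letter names make it a third; at 3 semitones (a half step narrower than major) the quality is minor.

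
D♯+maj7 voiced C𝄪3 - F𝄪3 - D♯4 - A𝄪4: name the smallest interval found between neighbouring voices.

perfect fourth

Adjacent intervals: C𝄪3→F𝄪3 = perfect fourth; F𝄪3→D♯4 = minor sixth; D♯4→A𝄪4 = augmented fifth.
The smallest is C𝄪3 to F𝄪3, a perfect fourth (5 semitones).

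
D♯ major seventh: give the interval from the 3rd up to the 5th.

D♯ major seventh is spelled D♯ F𝄪 A♯ C𝄪.
3rd = F𝄪; 5th = A♯.
3 letter names make it a third; at 3 semitones (a half step narrower than major) the quality is minor.

minor third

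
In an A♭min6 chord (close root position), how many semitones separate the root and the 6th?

A♭min6 is spelled A♭-C♭-E♭-F.
A♭ to F is a major sixth: 9 semitones.

9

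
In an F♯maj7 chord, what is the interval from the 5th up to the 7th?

major third

F♯M7 is spelled F♯ A♯ C♯ E♯.
So we need the interval from C♯ up to E♯.
Counting 3 letters and 4 half steps from C♯ gives a major third.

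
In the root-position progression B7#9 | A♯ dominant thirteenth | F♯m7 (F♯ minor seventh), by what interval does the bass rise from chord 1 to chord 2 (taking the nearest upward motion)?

major 7th

The roots are B and A♯.
From B to A♯ is 11 semitones, exactly the major seventh.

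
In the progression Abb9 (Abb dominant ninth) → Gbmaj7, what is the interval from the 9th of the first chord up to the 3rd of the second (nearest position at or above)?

The 9th of Abb9 (Abb dominant ninth) is Bbb; the 3rd of Gbmaj7 is Bb.
From Bbb to Bb: 1 semitone over a unison = augmented.

augmented 1st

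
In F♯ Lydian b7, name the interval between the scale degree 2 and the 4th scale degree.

major 3rd

Spelling F♯ Lydian b7: F♯ G♯ A♯ B♯ C♯ D♯ E.
Scale degree 2 = G♯; 4th scale degree = B♯.
From G♯ to B♯ is 4 semitones, exactly the major third.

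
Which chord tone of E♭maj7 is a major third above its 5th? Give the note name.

D

The chord tones of E♭Δ7 are E♭ G B♭ D.
The 5th is B♭. A major third above B♭ is D.
D is the chord's 7th.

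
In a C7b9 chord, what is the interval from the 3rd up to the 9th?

diminished seventh

The chord tones of C7b9 (C dominant seventh flat nine) are C–E–G–Bb–Db.
That puts E below Db.
E up to Db is 9 semitones, a whole step narrower than a major seventh, so the interval is diminished.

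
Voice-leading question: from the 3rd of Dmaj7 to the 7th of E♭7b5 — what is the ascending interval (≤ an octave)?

The 3rd of Dmaj7 is F♯; the 7th of E♭7b5 is D♭.
F♯ up to D♭ is 7 semitones, a whole step narrower than a major sixth, so the interval is diminished.

d6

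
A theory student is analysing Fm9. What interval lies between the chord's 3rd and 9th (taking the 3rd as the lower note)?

Fmin9 (F minor ninth) is spelled F-A♭-C-E♭-G.
The 3rd is A♭ and the 9th is G.
Counting 7 letters and 11 half steps from A♭ gives a major seventh.

major seventh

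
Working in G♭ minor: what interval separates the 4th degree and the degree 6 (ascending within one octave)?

Spelling G♭ minor: G♭ A♭ B𝄫 C♭ D♭ E𝄫 F♭.
So we need the interval from C♭ up to E𝄫.
C♭ up to E𝄫 is 3 semitones, a half step narrower than a major third, so the interval is minor.

m3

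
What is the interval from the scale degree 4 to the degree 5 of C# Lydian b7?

The scale runs C# D# E# F## G# A# B.
So we need the interval from F## up to G#.
2 letter names make it a second; at 1 semitone (a half step narrower than major) the quality is minor.

minor second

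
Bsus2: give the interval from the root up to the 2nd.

The chord tones of Bsus2 are B C♯ F♯.
So we need the interval from B up to C♯.
From B to C♯ is 2 semitones, exactly the major second.

major second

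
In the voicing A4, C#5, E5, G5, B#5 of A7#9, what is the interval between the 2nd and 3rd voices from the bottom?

Those voices are C#5 and E5.
3 letter names make it a third; at 3 semitones (a half step narrower than major) the quality is minor.

minor 3rd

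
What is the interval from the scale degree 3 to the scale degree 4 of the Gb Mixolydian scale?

Spelling the Gb Mixolydian scale: Gb Ab Bb Cb Db Eb Fb.
That puts Bb below Cb.
From Bb to Cb: 1 semitone over a second = minor.

m2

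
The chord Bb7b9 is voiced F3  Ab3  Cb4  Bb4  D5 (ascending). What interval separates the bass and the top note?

The outer voices are F3 and D5.
From F to D is 21 semitones, exactly the major thirteenth.

major thirteenth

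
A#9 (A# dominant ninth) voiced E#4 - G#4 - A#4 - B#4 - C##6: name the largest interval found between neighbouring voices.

major 9th

Adjacent intervals: E#4→G#4 = minor third; G#4→A#4 = major second; A#4→B#4 = major second; B#4→C##6 = major ninth.
The largest is B#4 to C##6, a major ninth (14 semitones).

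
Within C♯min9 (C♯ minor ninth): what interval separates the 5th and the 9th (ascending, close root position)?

P5

Spelling the chord: C♯, E, G♯, B, D♯.
That puts G♯ below D♯.
From G♯ to D♯ is 7 semitones, exactly the perfect fifth.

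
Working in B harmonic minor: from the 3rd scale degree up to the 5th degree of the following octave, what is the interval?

major tenth

Spelling B harmonic minor: B C# D E F# G A#.
So we need the interval from D up to F#.
Counting 10 letters and 16 half steps from D gives a major tenth.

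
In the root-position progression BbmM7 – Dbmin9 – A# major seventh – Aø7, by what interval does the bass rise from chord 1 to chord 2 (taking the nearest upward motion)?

m3

The roots are Bb and Db.
Bb up to Db is 3 semitones, a half step narrower than a major third, so the interval is minor.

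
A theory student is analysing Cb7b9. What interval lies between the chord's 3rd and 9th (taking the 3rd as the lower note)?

diminished seventh

The chord tones of Cb7b9 (Cb dominant seventh flat nine) are Cb Eb Gb Bbb Dbb.
That puts Eb below Dbb.
7 letter names make it a seventh; at 9 semitones (a whole step narrower than major) the quality is diminished.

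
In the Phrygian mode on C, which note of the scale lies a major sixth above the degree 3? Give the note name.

C

The scale is C Db Eb F G Ab Bb.
The degree 3 is Eb; a major sixth above that is C — scale degree 1.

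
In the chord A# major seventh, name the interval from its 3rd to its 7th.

Spelling the chord: A#, C##, E#, G##.
That puts C## below G##.
From C## to G## is 7 semitones, exactly the perfect fifth.

perfect fifth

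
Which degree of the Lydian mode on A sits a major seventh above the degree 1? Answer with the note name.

G#

The scale is A B C# D# E F# G#.
The degree 1 is A; a major seventh above that is G# — scale degree 7.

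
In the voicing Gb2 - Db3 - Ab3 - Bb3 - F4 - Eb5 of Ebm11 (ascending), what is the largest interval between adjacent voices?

m7

Adjacent intervals: Gb2→Db3 = perfect fifth; Db3→Ab3 = perfect fifth; Ab3→Bb3 = major second; Bb3→F4 = perfect fifth; F4→Eb5 = minor seventh.
The largest is F4 to Eb5, a minor seventh (10 semitones).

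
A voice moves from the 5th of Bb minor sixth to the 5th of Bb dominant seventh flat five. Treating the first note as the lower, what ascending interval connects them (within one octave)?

Bb minor sixth has F as its 5th, and Bb dominant seventh flat five has Fb as its 5th.
F up to Fb is 11 semitones, a half step narrower than a perfect octave, so the interval is diminished.

diminished octave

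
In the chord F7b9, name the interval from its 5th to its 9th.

diminished fifth

F dominant seventh flat nine is spelled F–A–C–E♭–G♭.
The 5th is C and the 9th is G♭.
C up to G♭ is 6 semitones, a half step narrower than a perfect fifth, so the interval is diminished.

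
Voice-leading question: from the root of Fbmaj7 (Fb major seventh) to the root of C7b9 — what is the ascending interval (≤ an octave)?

augmented 5th

Fbmaj7 (Fb major seventh) has Fb as its root, and C7b9 has C as its root.
Fb up to C is 8 semitones, a half step wider than a perfect fifth, so the interval is augmented.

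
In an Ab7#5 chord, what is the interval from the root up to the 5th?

augmented 5th

Ab augmented seventh: Ab–C–E–Gb.
Root = Ab; 5th = E.
5 letter names make it a fifth; at 8 semitones (a half step wider than perfect) the quality is augmented.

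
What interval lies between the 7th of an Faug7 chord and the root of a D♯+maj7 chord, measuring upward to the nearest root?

The 7th of Faug7 is E♭; the root of D♯+maj7 is D♯.
E♭ up to D♯ is 12 semitones, a half step wider than a major seventh, so the interval is augmented.

augmented seventh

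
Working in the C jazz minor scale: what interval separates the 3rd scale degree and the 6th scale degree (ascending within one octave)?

augmented fourth

C melodic minor: C D E♭ F G A B.
That puts E♭ below A.
4 letter names make it a fourth; at 6 semitones (a half step wider than perfect) the quality is augmented.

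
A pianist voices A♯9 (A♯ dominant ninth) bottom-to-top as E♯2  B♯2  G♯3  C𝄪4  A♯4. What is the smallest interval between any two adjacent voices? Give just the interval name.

Adjacent intervals: E♯2→B♯2 = perfect fifth; B♯2→G♯3 = minor sixth; G♯3→C𝄪4 = augmented fourth; C𝄪4→A♯4 = minor sixth.
The smallest is G♯3 to C𝄪4, an augmented fourth (6 semitones).

augmented fourth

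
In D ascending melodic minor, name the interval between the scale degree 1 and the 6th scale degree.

major 6th

The scale runs D E F G A B C#.
That puts D below B.
D up to B spans 6 letter names and 9 semitones — a major sixth.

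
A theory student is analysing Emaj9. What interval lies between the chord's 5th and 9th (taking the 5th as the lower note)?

Spelling the chord: E, G#, B, D#, F#.
5th = B; 9th = F#.
From B to F# is 7 semitones, exactly the perfect fifth.

perfect 5th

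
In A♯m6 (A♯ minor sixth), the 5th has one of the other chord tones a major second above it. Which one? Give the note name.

A♯ minor sixth is spelled A♯ C♯ E♯ F𝄪.
The 5th is E♯. A major second above E♯ is F𝄪.
F𝄪 is the chord's 6th.

F##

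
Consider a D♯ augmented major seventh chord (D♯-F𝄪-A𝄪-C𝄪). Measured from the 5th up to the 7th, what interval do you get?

So we need the interval from A𝄪 up to C𝄪.
3 letter names make it a third; at 3 semitones (a half step narrower than major) the quality is minor.

minor third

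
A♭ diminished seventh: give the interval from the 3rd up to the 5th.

m3

A♭°7 is spelled A♭, C♭, E𝄫, G𝄫.
The 3rd is C♭ and the 5th is E𝄫.
From C♭ to E𝄫: 3 semitones over a third = minor.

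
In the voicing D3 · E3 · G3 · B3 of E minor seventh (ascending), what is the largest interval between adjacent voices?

major third

Adjacent intervals: D3→E3 = major second; E3→G3 = minor third; G3→B3 = major third.
The largest is G3 to B3, a major third (4 semitones).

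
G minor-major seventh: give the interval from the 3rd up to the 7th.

Spelling the chord: G Bb D F#.
So we need the interval from Bb up to F#.
From Bb to F#: 8 semitones over a fifth = augmented.

augmented 5th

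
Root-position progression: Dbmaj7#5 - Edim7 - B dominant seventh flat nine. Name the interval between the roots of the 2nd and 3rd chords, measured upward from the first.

perfect fifth

The roots are E and B.
Counting 5 letters and 7 half steps from E gives a perfect fifth.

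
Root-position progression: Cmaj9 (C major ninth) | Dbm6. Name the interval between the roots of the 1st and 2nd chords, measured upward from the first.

The roots are C and Db.
C up to Db is 1 semitone, a half step narrower than a major second, so the interval is minor.

minor second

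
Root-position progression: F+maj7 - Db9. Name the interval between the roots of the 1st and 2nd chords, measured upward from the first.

The roots are F and Db.
6 letter names make it a sixth; at 8 semitones (a half step narrower than major) the quality is minor.

minor sixth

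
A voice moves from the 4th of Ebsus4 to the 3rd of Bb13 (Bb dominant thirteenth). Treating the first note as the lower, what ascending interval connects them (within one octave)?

augmented 4th

The 4th of Ebsus4 is Ab; the 3rd of Bb13 (Bb dominant thirteenth) is D.
4 letter names make it a fourth; at 6 semitones (a half step wider than perfect) the quality is augmented.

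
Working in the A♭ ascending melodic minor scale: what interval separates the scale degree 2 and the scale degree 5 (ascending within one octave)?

A♭ melodic minor: A♭ B♭ C♭ D♭ E♭ F G.
That puts B♭ below E♭.
From B♭ to E♭ is 5 semitones, exactly the perfect fourth.

P4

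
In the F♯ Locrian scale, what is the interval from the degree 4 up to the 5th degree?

minor second

Spelling the F♯ Locrian scale: F♯ G A B C D E.
Degree 4 = B; scale degree 5 = C.
From B to C: 1 semitone over a second = minor.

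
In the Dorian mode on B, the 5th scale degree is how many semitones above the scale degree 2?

5

The scale is B C# D E F# G# A.
C# up to F# is a perfect fourth — 5 semitones.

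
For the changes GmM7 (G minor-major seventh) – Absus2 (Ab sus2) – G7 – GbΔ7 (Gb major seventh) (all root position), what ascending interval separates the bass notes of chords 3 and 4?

The roots are G and Gb.
G up to Gb is 11 semitones, a half step narrower than a perfect octave, so the interval is diminished.

diminished octave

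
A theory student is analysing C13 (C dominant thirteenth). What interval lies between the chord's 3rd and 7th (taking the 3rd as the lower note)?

diminished 5th

C13 is spelled C-E-G-B♭-D-A.
So we need the interval from E up to B♭.
E up to B♭ is 6 semitones, a half step narrower than a perfect fifth, so the interval is diminished.
This 3–7 tritone is the characteristic tension at the heart of the dominant sound.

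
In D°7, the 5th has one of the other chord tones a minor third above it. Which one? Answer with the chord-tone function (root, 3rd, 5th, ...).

Ddim7 (D diminished seventh): D-F-A♭-C♭.
The 5th is A♭. A minor third above A♭ is C♭.
C♭ is the chord's 7th.

7th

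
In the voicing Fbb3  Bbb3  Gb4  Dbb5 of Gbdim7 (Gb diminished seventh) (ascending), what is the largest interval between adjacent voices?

major 6th

Adjacent intervals: Fbb3→Bbb3 = augmented fourth; Bbb3→Gb4 = major sixth; Gb4→Dbb5 = diminished fifth.
The largest is Bbb3 to Gb4, a major sixth (9 semitones).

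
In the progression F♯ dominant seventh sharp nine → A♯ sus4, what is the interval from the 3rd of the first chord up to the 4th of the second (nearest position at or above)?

perfect fourth

F♯ dominant seventh sharp nine has A♯ as its 3rd, and A♯ sus4 has D♯ as its 4th.
A♯ up to D♯ spans 4 letter names and 5 semitones — a perfect fourth.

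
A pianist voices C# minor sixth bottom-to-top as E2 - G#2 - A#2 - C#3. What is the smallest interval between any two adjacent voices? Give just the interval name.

Adjacent intervals: E2→G#2 = major third; G#2→A#2 = major second; A#2→C#3 = minor third.
The smallest is G#2 to A#2, a major second (2 semitones).

M2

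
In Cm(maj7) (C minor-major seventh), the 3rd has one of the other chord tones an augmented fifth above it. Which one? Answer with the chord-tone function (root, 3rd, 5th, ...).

Cm(maj7) (C minor-major seventh): C–E♭–G–B.
The 3rd is E♭. An augmented fifth above E♭ is B.
B is the chord's 7th.

7th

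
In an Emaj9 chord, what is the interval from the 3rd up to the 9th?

Emaj9 (E major ninth): E–G#–B–D#–F#.
The 3rd is G# and the 9th is F#.
G# up to F# is 10 semitones, a half step narrower than a major seventh, so the interval is minor.

minor seventh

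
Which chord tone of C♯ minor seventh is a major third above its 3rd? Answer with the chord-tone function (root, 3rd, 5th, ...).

C♯-7: C♯, E, G♯, B.
The 3rd is E. A major third above E is G♯.
G♯ is the chord's 5th.

5th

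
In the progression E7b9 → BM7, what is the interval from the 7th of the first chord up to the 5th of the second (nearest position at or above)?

E7b9 has D as its 7th, and BM7 has F# as its 5th.
From D to F# is 4 semitones, exactly the major third.

M3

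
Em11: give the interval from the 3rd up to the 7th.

The chord tones of Em11 (E minor eleventh) are E G B D F♯ A.
That puts G below D.
From G to D is 7 semitones, exactly the perfect fifth.

perfect fifth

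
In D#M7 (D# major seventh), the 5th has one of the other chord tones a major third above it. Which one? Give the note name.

C##

The chord tones of D#maj7 are D#–F##–A#–C##.
The 5th is A#. A major third above A# is C##.
C## is the chord's 7th.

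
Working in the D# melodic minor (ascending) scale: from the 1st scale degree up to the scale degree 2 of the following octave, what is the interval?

D# melodic minor: D# E# F# G# A# B# C##.
That puts D# below E#.
From D# to E# is 14 semitones, exactly the major ninth.

major ninth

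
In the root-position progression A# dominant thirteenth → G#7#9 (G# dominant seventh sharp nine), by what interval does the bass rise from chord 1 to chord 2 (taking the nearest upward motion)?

The roots are A# and G#.
7 letter names make it a seventh; at 10 semitones (a half step narrower than major) the quality is minor.

minor seventh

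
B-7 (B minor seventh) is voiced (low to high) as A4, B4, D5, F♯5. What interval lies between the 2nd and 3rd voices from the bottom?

Those voices are B4 and D5.
3 letter names make it a third; at 3 semitones (a half step narrower than major) the quality is minor.

minor 3rd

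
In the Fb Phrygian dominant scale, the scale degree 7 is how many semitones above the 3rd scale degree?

The scale is Fb Gbb Ab Bbb Cb Dbb Ebb.
Ab up to Ebb is a diminished fifth — 6 semitones.

6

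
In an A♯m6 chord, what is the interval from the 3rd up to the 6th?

augmented 4th

Spelling the chord: A♯ C♯ E♯ F𝄪.
3rd = C♯; 6th = F𝄪.
4 letter names make it a fourth; at 6 semitones (a half step wider than perfect) the quality is augmented.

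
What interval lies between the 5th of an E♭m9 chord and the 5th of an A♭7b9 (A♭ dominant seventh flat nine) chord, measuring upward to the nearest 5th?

perfect 4th

The 5th of E♭m9 is B♭; the 5th of A♭7b9 (A♭ dominant seventh flat nine) is E♭.
Counting 4 letters and 5 half steps from B♭ gives a perfect fourth.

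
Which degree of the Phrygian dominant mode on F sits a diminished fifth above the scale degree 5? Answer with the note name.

The scale is F Gb A Bb C Db Eb.
The scale degree 5 is C; a diminished fifth above that is Gb — scale degree 2.

Gb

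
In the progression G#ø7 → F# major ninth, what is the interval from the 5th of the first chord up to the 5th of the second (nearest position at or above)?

G#ø7 has D as its 5th, and F# major ninth has C# as its 5th.
D up to C# spans 7 letter names and 11 semitones — a major seventh.

M7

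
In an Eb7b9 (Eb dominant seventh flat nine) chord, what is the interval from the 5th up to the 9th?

diminished 5th

Eb dominant seventh flat nine is spelled Eb G Bb Db Fb.
That puts Bb below Fb.
From Bb to Fb: 6 semitones over a fifth = diminished.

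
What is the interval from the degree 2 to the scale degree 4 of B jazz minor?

Spelling B jazz minor: B C# D E F# G# A#.
So we need the interval from C# up to E.
3 letter names make it a third; at 3 semitones (a half step narrower than major) the quality is minor.

minor third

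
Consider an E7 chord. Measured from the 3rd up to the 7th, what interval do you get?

d5

E7: E-G#-B-D.
The 3rd is G# and the 7th is D.
From G# to D: 6 semitones over a fifth = diminished.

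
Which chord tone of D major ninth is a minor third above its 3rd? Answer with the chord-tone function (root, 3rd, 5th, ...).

5th

Dmaj9: D, F#, A, C#, E.
The 3rd is F#. A minor third above F# is A.
A is the chord's 5th.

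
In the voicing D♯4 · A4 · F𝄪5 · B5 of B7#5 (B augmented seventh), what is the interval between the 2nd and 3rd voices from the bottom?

augmented sixth

Those voices are A4 and F𝄪5.
6 letter names make it a sixth; at 10 semitones (a half step wider than major) the quality is augmented.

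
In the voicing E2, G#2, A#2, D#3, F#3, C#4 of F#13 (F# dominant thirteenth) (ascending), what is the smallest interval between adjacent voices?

major second

Adjacent intervals: E2→G#2 = major third; G#2→A#2 = major second; A#2→D#3 = perfect fourth; D#3→F#3 = minor third; F#3→C#4 = perfect fifth.
The smallest is G#2 to A#2, a major second (2 semitones).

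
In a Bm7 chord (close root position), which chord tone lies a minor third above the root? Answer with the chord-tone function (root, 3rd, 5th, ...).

3rd

B-7 (B minor seventh) is spelled B-D-F#-A.
The root is B. A minor third above B is D.
D is the chord's 3rd.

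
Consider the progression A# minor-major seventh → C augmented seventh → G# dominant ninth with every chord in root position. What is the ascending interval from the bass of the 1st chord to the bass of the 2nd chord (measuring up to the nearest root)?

The roots are A# and C.
From A# to C: 2 semitones over a third = diminished.

diminished 3rd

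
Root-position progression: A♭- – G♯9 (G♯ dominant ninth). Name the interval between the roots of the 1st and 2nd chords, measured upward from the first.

augmented 7th

The roots are A♭ and G♯.
A♭ up to G♯ is 12 semitones, a half step wider than a major seventh, so the interval is augmented.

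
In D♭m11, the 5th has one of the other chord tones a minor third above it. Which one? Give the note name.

Cb

The chord tones of D♭m11 are D♭, F♭, A♭, C♭, E♭, G♭.
The 5th is A♭. A minor third above A♭ is C♭.
C♭ is the chord's 7th.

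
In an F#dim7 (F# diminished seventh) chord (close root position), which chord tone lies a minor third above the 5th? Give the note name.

The chord tones of F#dim7 are F#, A, C, Eb.
The 5th is C. A minor third above C is Eb.
Eb is the chord's 7th.

Eb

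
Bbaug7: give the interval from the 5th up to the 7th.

diminished third

The chord tones of Bb7#5 are Bb–D–F#–Ab.
That puts F# below Ab.
F# up to Ab is 2 semitones, a whole step narrower than a major third, so the interval is diminished.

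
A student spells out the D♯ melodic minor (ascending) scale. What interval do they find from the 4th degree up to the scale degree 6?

D♯ melodic minor: D♯ E♯ F♯ G♯ A♯ B♯ C𝄪.
So we need the interval from G♯ up to B♯.
Counting 3 letters and 4 half steps from G♯ gives a major third.

M3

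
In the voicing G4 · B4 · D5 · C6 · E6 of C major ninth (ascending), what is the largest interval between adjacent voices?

Adjacent intervals: G4→B4 = major third; B4→D5 = minor third; D5→C6 = minor seventh; C6→E6 = major third.
The largest is D5 to C6, a minor seventh (10 semitones).

minor seventh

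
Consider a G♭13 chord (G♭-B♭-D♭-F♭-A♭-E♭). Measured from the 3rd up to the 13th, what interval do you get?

P11

3rd = B♭; 13th = E♭.
From B♭ to E♭ is 17 semitones, exactly the perfect eleventh.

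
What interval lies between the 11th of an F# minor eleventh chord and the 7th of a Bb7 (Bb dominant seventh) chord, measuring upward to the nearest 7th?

diminished 7th

The 11th of F# minor eleventh is B; the 7th of Bb7 (Bb dominant seventh) is Ab.
B up to Ab is 9 semitones, a whole step narrower than a major seventh, so the interval is diminished.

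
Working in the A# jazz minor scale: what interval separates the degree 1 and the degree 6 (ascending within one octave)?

The scale runs A# B# C# D# E# F## G##.
That puts A# below F##.
From A# to F## is 9 semitones, exactly the major sixth.

major sixth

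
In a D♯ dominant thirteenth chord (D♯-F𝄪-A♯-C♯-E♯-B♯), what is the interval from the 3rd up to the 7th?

3rd = F𝄪; 7th = C♯.
5 letter names make it a fifth; at 6 semitones (a half step narrower than perfect) the quality is diminished.

diminished 5th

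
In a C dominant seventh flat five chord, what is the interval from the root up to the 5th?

C dominant seventh flat five is spelled C–E–Gb–Bb.
Root = C; 5th = Gb.
5 letter names make it a fifth; at 6 semitones (a half step narrower than perfect) the quality is diminished.

diminished fifth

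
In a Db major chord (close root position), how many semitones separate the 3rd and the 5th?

The chord tones of Db major are Db, F, Ab.
F to Ab is a minor third: 3 semitones.

3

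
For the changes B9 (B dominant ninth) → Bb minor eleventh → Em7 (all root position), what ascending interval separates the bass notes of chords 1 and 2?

The roots are B and Bb.
8 letter names make it an octave; at 11 semitones (a half step narrower than perfect) the quality is diminished.

diminished 8th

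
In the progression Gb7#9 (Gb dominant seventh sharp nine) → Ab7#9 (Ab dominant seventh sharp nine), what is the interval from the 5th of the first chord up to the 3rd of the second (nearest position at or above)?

Gb7#9 (Gb dominant seventh sharp nine) has Db as its 5th, and Ab7#9 (Ab dominant seventh sharp nine) has C as its 3rd.
Db up to C spans 7 letter names and 11 semitones — a major seventh.

major seventh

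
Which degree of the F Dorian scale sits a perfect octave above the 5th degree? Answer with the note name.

The scale is F G Ab Bb C D Eb.
The 5th degree is C; a perfect octave above that is C — scale degree 5.

C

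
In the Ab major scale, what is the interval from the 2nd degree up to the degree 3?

The scale runs Ab Bb C Db Eb F G.
2nd degree = Bb; 3rd degree = C.
Bb up to C spans 2 letter names and 2 semitones — a major second.

major second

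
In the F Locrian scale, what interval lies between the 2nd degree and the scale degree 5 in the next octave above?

perfect eleventh

Spelling the F Locrian scale: F Gb Ab Bb Cb Db Eb.
So we need the interval from Gb up to Cb.
Counting 11 letters and 17 half steps from Gb gives a perfect eleventh.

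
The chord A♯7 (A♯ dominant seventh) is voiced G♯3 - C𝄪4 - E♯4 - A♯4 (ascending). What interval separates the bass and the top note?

major 9th

The outer voices are G♯3 and A♯4.
From G♯ to A♯ is 14 semitones, exactly the major ninth.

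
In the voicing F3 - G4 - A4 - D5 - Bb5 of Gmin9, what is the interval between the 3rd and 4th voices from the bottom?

Those voices are A4 and D5.
A up to D spans 4 letter names and 5 semitones — a perfect fourth.

perfect fourth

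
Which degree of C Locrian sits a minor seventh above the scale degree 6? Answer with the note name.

The scale is C Db Eb F Gb Ab Bb.
The scale degree 6 is Ab; a minor seventh above that is Gb — scale degree 5.

Gb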